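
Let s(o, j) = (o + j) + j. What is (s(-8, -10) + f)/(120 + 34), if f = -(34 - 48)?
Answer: -1/11 ≈ -0.090909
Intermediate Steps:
s(o, j) = o + 2*j (s(o, j) = (j + o) + j = o + 2*j)
f = 14 (f = -1*(-14) = 14)
(s(-8, -10) + f)/(120 + 34) = ((-8 + 2*(-10)) + 14)/(120 + 34) = ((-8 - 20) + 14)/154 = (-28 + 14)*(1/154) = -14*1/154 = -1/11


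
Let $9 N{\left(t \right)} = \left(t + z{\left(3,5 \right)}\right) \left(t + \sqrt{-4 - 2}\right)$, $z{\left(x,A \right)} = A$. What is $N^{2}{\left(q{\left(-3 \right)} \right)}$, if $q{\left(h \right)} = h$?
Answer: $\frac{4}{27} - \frac{8 i \sqrt{6}}{27} \approx 0.14815 - 0.72577 i$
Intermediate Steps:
$N{\left(t \right)} = \frac{\left(5 + t\right) \left(t + i \sqrt{6}\right)}{9}$ ($N{\left(t \right)} = \frac{\left(t + 5\right) \left(t + \sqrt{-4 - 2}\right)}{9} = \frac{\left(5 + t\right) \left(t + \sqrt{-6}\right)}{9} = \frac{\left(5 + t\right) \left(t + i \sqrt{6}\right)}{9}$)
$N^{2}{\left(q{\left(-3 \right)} \right)} = \left(\frac{\left(-3\right)^{2}}{9} + \frac{5}{9} \left(-3\right) + \frac{5 i \sqrt{6}}{9} + \frac{1}{9} i \left(-3\right) \sqrt{6}\right)^{2} = \left(\frac{1}{9} \cdot 9 - \frac{5}{3} + \frac{5 i \sqrt{6}}{9} - \frac{i \sqrt{6}}{3}\right)^{2} = \left(1 - \frac{5}{3} + \frac{5 i \sqrt{6}}{9} - \frac{i \sqrt{6}}{3}\right)^{2} = \left(- \frac{2}{3} + \frac{2 i \sqrt{6}}{9}\right)^{2}$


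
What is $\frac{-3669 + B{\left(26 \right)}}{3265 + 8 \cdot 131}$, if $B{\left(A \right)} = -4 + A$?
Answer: $- \frac{3647}{4313} \approx -0.84558$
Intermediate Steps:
$\frac{-3669 + B{\left(26 \right)}}{3265 + 8 \cdot 131} = \frac{-3669 + \left(-4 + 26\right)}{3265 + 8 \cdot 131} = \frac{-3669 + 22}{3265 + 1048} = - \frac{3647}{4313}$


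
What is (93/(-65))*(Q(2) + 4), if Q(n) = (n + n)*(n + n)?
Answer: -372/13 ≈ -28.615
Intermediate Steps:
Q(n) = 4*n**2 (Q(n) = (2*n)*(2*n) = 4*n**2)
(93/(-65))*(Q(2) + 4) = (93/(-65))*(4*2**2 + 4) = (93*(-1/65))*(4*4 + 4) = -93*(16 + 4)/65 = -93/65*20 = -372/13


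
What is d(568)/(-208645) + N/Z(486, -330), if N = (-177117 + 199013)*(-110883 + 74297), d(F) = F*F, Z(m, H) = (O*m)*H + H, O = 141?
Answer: 85479689144/2523143985 ≈ 33.878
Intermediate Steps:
Z(m, H) = H + 141*H*m (Z(m, H) = (141*m)*H + H = 141*H*m + H = H + 141*H*m)
d(F) = F²
N = -801087056 (N = 21896*(-36586) = -801087056)
d(568)/(-208645) + N/Z(486, -330) = 568²/(-208645) - 801087056*(-1/(330*(1 + 141*486))) = 322624*(-1/208645) - 801087056*(-1/(330*(1 + 68526))) = -322624/208645 - 801087056/((-330*68527)) = -322624/208645 - 801087056/(-22613910) = -322624/208645 - 801087056*(-1/22613910) = -322624/208645 + 2141944/60465 = 85479689144/2523143985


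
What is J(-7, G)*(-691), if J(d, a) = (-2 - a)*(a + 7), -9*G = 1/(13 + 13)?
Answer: 528254989/54756 ≈ 9647.4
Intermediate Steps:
G = -1/234 (G = -1/(9*(13 + 13)) = -⅑/26 = -⅑*1/26 = -1/234 ≈ -0.0042735)
J(d, a) = (-2 - a)*(7 + a)
J(-7, G)*(-691) = (-14 - (-1/234)² - 9*(-1/234))*(-691) = (-14 - 1*1/54756 + 1/26)*(-691) = (-14 - 1/54756 + 1/26)*(-691) = -764479/54756*(-691) = 528254989/54756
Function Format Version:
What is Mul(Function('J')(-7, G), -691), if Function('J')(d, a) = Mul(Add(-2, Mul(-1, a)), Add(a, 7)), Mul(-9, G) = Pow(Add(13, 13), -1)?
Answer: Rational(528254989, 54756) ≈ 9647.4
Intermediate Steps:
G = Rational(-1, 234) (G = Mul(Rational(-1, 9), Pow(Add(13, 13), -1)) = Mul(Rational(-1, 9), Pow(26, -1)) = Mul(Rational(-1, 9), Rational(1, 26)) = Rational(-1, 234) ≈ -0.0042735)
Function('J')(d, a) = Mul(Add(-2, Mul(-1, a)), Add(7, a))
Mul(Function('J')(-7, G), -691) = Mul(Add(-14, Mul(-1, Pow(Rational(-1, 234), 2)), Mul(-9, Rational(-1, 234))), -691) = Mul(Add(-14, Mul(-1, Rational(1, 54756)), Rational(1, 26)), -691) = Mul(Add(-14, Rational(-1, 54756), Rational(1, 26)), -691) = Mul(Rational(-764479, 54756), -691) = Rational(528254989, 54756)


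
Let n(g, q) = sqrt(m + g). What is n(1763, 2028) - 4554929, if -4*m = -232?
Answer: -4554929 + sqrt(1821) ≈ -4.5549e+6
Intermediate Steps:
m = 58 (m = -1/4*(-232) = 58)
n(g, q) = sqrt(58 + g)
n(1763, 2028) - 4554929 = sqrt(58 + 1763) - 4554929 = sqrt(1821) - 4554929 = -4554929 + sqrt(1821)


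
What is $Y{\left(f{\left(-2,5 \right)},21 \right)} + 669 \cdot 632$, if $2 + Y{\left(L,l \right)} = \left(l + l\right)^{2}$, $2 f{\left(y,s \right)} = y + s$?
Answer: $424570$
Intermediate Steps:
$f{\left(y,s \right)} = \frac{s}{2} + \frac{y}{2}$ ($f{\left(y,s \right)} = \frac{y + s}{2} = \frac{s + y}{2} = \frac{s}{2} + \frac{y}{2}$)
$Y{\left(L,l \right)} = -2 + 4 l^{2}$ ($Y{\left(L,l \right)} = -2 + \left(l + l\right)^{2} = -2 + \left(2 l\right)^{2} = -2 + 4 l^{2}$)
$Y{\left(f{\left(-2,5 \right)},21 \right)} + 669 \cdot 632 = \left(-2 + 4 \cdot 21^{2}\right) + 669 \cdot 632 = \left(-2 + 4 \cdot 441\right) + 422808 = \left(-2 + 1764\right) + 422808 = 1762 + 422808 = 424570$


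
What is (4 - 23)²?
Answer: 361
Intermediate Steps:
(4 - 23)² = (-19)² = 361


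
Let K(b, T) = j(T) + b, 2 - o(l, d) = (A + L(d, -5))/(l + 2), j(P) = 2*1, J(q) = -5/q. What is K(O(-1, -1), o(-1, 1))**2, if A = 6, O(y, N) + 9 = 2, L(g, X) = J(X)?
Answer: 25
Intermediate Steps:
L(g, X) = -5/X
j(P) = 2
O(y, N) = -7 (O(y, N) = -9 + 2 = -7)
o(l, d) = 2 - 7/(2 + l) (o(l, d) = 2 - (6 - 5/(-5))/(l + 2) = 2 - (6 - 5*(-1/5))/(2 + l) = 2 - (6 + 1)/(2 + l) = 2 - 7/(2 + l))
K(b, T) = 2 + b
K(O(-1, -1), o(-1, 1))**2 = (2 - 7)**2 = (-5)**2 = 25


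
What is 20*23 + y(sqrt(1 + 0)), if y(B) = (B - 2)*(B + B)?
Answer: 458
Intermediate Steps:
y(B) = 2*B*(-2 + B) (y(B) = (-2 + B)*(2*B) = 2*B*(-2 + B))
20*23 + y(sqrt(1 + 0)) = 20*23 + 2*sqrt(1 + 0)*(-2 + sqrt(1 + 0)) = 460 + 2*sqrt(1)*(-2 + sqrt(1)) = 460 + 2*1*(-2 + 1) = 460 + 2*1*(-1) = 460 - 2 = 458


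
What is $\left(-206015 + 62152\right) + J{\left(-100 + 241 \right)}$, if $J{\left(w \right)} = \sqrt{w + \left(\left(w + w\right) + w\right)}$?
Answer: $-143863 + 2 \sqrt{141} \approx -1.4384 \cdot 10^{5}$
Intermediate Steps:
$J{\left(w \right)} = 2 \sqrt{w}$ ($J{\left(w \right)} = \sqrt{w + \left(2 w + w\right)} = \sqrt{w + 3 w} = \sqrt{4 w} = 2 \sqrt{w}$)
$\left(-206015 + 62152\right) + J{\left(-100 + 241 \right)} = \left(-206015 + 62152\right) + 2 \sqrt{-100 + 241} = -143863 + 2 \sqrt{141}$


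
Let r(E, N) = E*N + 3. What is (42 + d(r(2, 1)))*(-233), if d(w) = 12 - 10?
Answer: -10252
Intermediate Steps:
r(E, N) = 3 + E*N
d(w) = 2
(42 + d(r(2, 1)))*(-233) = (42 + 2)*(-233) = 44*(-233) = -10252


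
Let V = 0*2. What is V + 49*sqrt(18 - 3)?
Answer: 49*sqrt(15) ≈ 189.78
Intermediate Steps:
V = 0
V + 49*sqrt(18 - 3) = 0 + 49*sqrt(18 - 3) = 0 + 49*sqrt(15) = 49*sqrt(15)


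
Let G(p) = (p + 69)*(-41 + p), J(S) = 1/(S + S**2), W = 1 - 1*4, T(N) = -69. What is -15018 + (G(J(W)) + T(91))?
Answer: -644807/36 ≈ -17911.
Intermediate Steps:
W = -3 (W = 1 - 4 = -3)
G(p) = (-41 + p)*(69 + p) (G(p) = (69 + p)*(-41 + p) = (-41 + p)*(69 + p))
-15018 + (G(J(W)) + T(91)) = -15018 + ((-2829 + (1/((-3)*(1 - 3)))**2 + 28*(1/((-3)*(1 - 3)))) - 69) = -15018 + ((-2829 + (-1/3/(-2))**2 + 28*(-1/3/(-2))) - 69) = -15018 + ((-2829 + (-1/3*(-1/2))**2 + 28*(-1/3*(-1/2))) - 69) = -15018 + ((-2829 + (1/6)**2 + 28*(1/6)) - 69) = -15018 + ((-2829 + 1/36 + 14/3) - 69) = -15018 + (-101675/36 - 69) = -15018 - 104159/36 = -644807/36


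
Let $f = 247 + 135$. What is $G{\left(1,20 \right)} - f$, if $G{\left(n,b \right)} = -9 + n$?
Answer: $-390$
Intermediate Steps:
$f = 382$
$G{\left(1,20 \right)} - f = \left(-9 + 1\right) - 382 = -8 - 382 = -390$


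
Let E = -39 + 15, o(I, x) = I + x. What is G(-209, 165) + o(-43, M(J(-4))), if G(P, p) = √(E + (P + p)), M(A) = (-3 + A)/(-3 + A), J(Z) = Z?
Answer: -42 + 2*I*√17 ≈ -42.0 + 8.2462*I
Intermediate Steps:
M(A) = 1
E = -24
G(P, p) = √(-24 + P + p) (G(P, p) = √(-24 + (P + p)) = √(-24 + P + p))
G(-209, 165) + o(-43, M(J(-4))) = √(-24 - 209 + 165) + (-43 + 1) = √(-68) - 42 = 2*I*√17 - 42 = -42 + 2*I*√17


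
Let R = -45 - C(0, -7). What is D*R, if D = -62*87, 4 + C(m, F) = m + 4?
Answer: 242730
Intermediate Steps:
C(m, F) = m (C(m, F) = -4 + (m + 4) = -4 + (4 + m) = m)
D = -5394
R = -45 (R = -45 - 1*0 = -45 + 0 = -45)
D*R = -5394*(-45) = 242730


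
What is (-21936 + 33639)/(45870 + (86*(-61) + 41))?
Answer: 3901/13555 ≈ 0.28779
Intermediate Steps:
(-21936 + 33639)/(45870 + (86*(-61) + 41)) = 11703/(45870 + (-5246 + 41)) = 11703/(45870 - 5205) = 11703/40665 = 11703*(1/40665) = 3901/13555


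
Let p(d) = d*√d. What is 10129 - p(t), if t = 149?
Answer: 10129 - 149*√149 ≈ 8310.2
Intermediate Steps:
p(d) = d^(3/2)
10129 - p(t) = 10129 - 149^(3/2) = 10129 - 149*√149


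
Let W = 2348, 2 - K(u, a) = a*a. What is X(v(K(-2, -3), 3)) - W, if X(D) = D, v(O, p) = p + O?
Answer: -2352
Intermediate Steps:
K(u, a) = 2 - a² (K(u, a) = 2 - a*a = 2 - a²)
v(O, p) = O + p
X(v(K(-2, -3), 3)) - W = ((2 - 1*(-3)²) + 3) - 1*2348 = ((2 - 1*9) + 3) - 2348 = ((2 - 9) + 3) - 2348 = (-7 + 3) - 2348 = -4 - 2348 = -2352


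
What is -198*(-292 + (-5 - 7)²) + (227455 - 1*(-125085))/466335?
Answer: 2733166676/93267 ≈ 29305.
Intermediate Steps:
-198*(-292 + (-5 - 7)²) + (227455 - 1*(-125085))/466335 = -198*(-292 + (-12)²) + (227455 + 125085)*(1/466335) = -198*(-292 + 144) + 352540*(1/466335) = -198*(-148) + 70508/93267 = 29304 + 70508/93267 = 2733166676/93267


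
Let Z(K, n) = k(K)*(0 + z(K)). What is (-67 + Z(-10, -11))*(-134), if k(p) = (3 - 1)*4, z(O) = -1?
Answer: 10050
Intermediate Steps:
k(p) = 8 (k(p) = 2*4 = 8)
Z(K, n) = -8 (Z(K, n) = 8*(0 - 1) = 8*(-1) = -8)
(-67 + Z(-10, -11))*(-134) = (-67 - 8)*(-134) = -75*(-134) = 10050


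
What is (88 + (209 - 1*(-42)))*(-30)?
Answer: -10170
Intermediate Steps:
(88 + (209 - 1*(-42)))*(-30) = (88 + (209 + 42))*(-30) = (88 + 251)*(-30) = 339*(-30) = -10170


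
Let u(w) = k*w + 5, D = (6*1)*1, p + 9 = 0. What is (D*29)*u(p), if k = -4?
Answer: 7134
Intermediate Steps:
p = -9 (p = -9 + 0 = -9)
D = 6 (D = 6*1 = 6)
u(w) = 5 - 4*w (u(w) = -4*w + 5 = 5 - 4*w)
(D*29)*u(p) = (6*29)*(5 - 4*(-9)) = 174*(5 + 36) = 174*41 = 7134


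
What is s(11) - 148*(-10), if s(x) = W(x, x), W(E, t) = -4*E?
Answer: 1436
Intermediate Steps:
s(x) = -4*x
s(11) - 148*(-10) = -4*11 - 148*(-10) = -44 + 1480 = 1436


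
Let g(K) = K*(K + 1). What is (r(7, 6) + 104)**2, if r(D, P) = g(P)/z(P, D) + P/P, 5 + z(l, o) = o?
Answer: 15876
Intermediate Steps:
g(K) = K*(1 + K)
z(l, o) = -5 + o
r(D, P) = 1 + P*(1 + P)/(-5 + D) (r(D, P) = (P*(1 + P))/(-5 + D) + P/P = P*(1 + P)/(-5 + D) + 1 = 1 + P*(1 + P)/(-5 + D))
(r(7, 6) + 104)**2 = ((-5 + 7 + 6*(1 + 6))/(-5 + 7) + 104)**2 = ((-5 + 7 + 6*7)/2 + 104)**2 = ((-5 + 7 + 42)/2 + 104)**2 = ((1/2)*44 + 104)**2 = (22 + 104)**2 = 126**2 = 15876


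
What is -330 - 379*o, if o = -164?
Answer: 61826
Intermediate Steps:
-330 - 379*o = -330 - 379*(-164) = -330 + 62156 = 61826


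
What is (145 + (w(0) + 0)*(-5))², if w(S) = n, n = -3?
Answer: 25600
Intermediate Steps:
w(S) = -3
(145 + (w(0) + 0)*(-5))² = (145 + (-3 + 0)*(-5))² = (145 - 3*(-5))² = (145 + 15)² = 160² = 25600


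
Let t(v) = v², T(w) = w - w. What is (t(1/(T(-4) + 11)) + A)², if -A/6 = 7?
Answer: 25816561/14641 ≈ 1763.3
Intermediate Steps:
T(w) = 0
A = -42 (A = -6*7 = -42)
(t(1/(T(-4) + 11)) + A)² = ((1/(0 + 11))² - 42)² = ((1/11)² - 42)² = (1/121 - 42)² = (-5081/121)² = 25816561/14641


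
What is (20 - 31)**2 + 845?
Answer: 966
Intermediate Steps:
(20 - 31)**2 + 845 = (-11)**2 + 845 = 121 + 845 = 966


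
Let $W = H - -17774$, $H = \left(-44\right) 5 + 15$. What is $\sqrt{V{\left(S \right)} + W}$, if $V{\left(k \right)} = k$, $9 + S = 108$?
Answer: $2 \sqrt{4417} \approx 132.92$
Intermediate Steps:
$S = 99$ ($S = -9 + 108 = 99$)
$H = -205$ ($H = -220 + 15 = -205$)
$W = 17569$ ($W = -205 - -17774 = -205 + 17774 = 17569$)
$\sqrt{V{\left(S \right)} + W} = \sqrt{99 + 17569} = \sqrt{17668} = 2 \sqrt{4417}$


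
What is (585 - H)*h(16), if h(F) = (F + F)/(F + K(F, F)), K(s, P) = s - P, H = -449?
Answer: 2068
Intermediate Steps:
h(F) = 2 (h(F) = (F + F)/(F + (F - F)) = (2*F)/(F + 0) = (2*F)/F = 2)
(585 - H)*h(16) = (585 - 1*(-449))*2 = (585 + 449)*2 = 1034*2 = 2068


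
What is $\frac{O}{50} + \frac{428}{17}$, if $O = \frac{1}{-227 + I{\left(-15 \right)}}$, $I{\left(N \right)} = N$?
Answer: $\frac{5178783}{205700} \approx 25.176$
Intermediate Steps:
$O = - \frac{1}{242}$ ($O = \frac{1}{-227 - 15} = \frac{1}{-242} = - \frac{1}{242} \approx -0.0041322$)
$\frac{O}{50} + \frac{428}{17} = - \frac{1}{242 \cdot 50} + \frac{428}{17} = \left(- \frac{1}{242}\right) \frac{1}{50} + 428 \cdot \frac{1}{17} = - \frac{1}{12100} + \frac{428}{17} = \frac{5178783}{205700}$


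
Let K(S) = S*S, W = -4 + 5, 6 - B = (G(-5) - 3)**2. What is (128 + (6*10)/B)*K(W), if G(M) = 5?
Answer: 158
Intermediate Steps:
B = 2 (B = 6 - (5 - 3)**2 = 6 - 1*2**2 = 6 - 1*4 = 6 - 4 = 2)
W = 1
K(S) = S**2
(128 + (6*10)/B)*K(W) = (128 + (6*10)/2)*1**2 = (128 + 60*(1/2))*1 = (128 + 30)*1 = 158*1 = 158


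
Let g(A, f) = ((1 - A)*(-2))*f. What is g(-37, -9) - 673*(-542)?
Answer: 365450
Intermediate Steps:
g(A, f) = f*(-2 + 2*A) (g(A, f) = (-2 + 2*A)*f = f*(-2 + 2*A))
g(-37, -9) - 673*(-542) = 2*(-9)*(-1 - 37) - 673*(-542) = 2*(-9)*(-38) + 364766 = 684 + 364766 = 365450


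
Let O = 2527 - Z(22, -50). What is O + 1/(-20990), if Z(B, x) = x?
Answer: 54091229/20990 ≈ 2577.0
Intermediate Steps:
O = 2577 (O = 2527 - 1*(-50) = 2527 + 50 = 2577)
O + 1/(-20990) = 2577 + 1/(-20990) = 2577 - 1/20990 = 54091229/20990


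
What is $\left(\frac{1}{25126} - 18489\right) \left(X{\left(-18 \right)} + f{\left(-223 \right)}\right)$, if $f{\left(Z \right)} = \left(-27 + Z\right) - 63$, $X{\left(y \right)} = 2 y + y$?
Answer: $\frac{170491542971}{25126} \approx 6.7855 \cdot 10^{6}$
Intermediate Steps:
$X{\left(y \right)} = 3 y$
$f{\left(Z \right)} = -90 + Z$
$\left(\frac{1}{25126} - 18489\right) \left(X{\left(-18 \right)} + f{\left(-223 \right)}\right) = \left(\frac{1}{25126} - 18489\right) \left(3 \left(-18\right) - 313\right) = \left(\frac{1}{25126} - 18489\right) \left(-54 - 313\right) = \left(- \frac{464554613}{25126}\right) \left(-367\right) = \frac{170491542971}{25126}$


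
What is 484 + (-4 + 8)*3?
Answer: 496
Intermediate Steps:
484 + (-4 + 8)*3 = 484 + 4*3 = 484 + 12 = 496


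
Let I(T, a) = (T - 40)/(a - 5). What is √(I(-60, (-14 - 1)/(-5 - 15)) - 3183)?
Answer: I*√913087/17 ≈ 56.209*I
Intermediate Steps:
I(T, a) = (-40 + T)/(-5 + a)
√(I(-60, (-14 - 1)/(-5 - 15)) - 3183) = √((-40 - 60)/(-5 + (-14 - 1)/(-5 - 15)) - 3183) = √(-100/(-5 - 15/(-20)) - 3183) = √(-100/(-5 - 15*(-1/20)) - 3183) = √(-100/(-5 + ¾) - 3183) = √(-100/(-17/4) - 3183) = √(-4/17*(-100) - 3183) = √(400/17 - 3183) = √(-53711/17) = I*√913087/17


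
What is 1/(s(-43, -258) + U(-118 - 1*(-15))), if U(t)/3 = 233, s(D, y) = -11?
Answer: 1/688 ≈ 0.0014535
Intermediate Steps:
U(t) = 699 (U(t) = 3*233 = 699)
1/(s(-43, -258) + U(-118 - 1*(-15))) = 1/(-11 + 699) = 1/688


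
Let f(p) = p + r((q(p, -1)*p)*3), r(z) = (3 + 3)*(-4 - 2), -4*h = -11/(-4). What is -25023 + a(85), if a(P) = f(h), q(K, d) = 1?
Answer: -400955/16 ≈ -25060.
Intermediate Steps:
h = -11/16 (h = -(-11)/(4*(-4)) = -(-11)*(-1)/(4*4) = -1/4*11/4 = -11/16 ≈ -0.68750)
r(z) = -36 (r(z) = 6*(-6) = -36)
f(p) = -36 + p (f(p) = p - 36 = -36 + p)
a(P) = -587/16 (a(P) = -36 - 11/16 = -587/16)
-25023 + a(85) = -25023 - 587/16 = -400955/16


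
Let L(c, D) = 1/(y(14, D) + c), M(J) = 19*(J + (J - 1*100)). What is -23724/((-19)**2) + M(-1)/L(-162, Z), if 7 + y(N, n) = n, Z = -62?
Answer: 161588034/361 ≈ 4.4761e+5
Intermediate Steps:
y(N, n) = -7 + n
M(J) = -1900 + 38*J (M(J) = 19*(J + (J - 100)) = 19*(J + (-100 + J)) = 19*(-100 + 2*J) = -1900 + 38*J)
L(c, D) = 1/(-7 + D + c) (L(c, D) = 1/((-7 + D) + c) = 1/(-7 + D + c))
-23724/((-19)**2) + M(-1)/L(-162, Z) = -23724/((-19)**2) + (-1900 + 38*(-1))/(1/(-7 - 62 - 162)) = -23724/361 + (-1900 - 38)/(1/(-231)) = -23724*1/361 - 1938/(-1/231) = -23724/361 - 1938*(-231) = -23724/361 + 447678 = 161588034/361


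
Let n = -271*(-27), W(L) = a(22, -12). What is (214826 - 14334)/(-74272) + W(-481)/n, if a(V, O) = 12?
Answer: -122175725/45287352 ≈ -2.6978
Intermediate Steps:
W(L) = 12
n = 7317
(214826 - 14334)/(-74272) + W(-481)/n = (214826 - 14334)/(-74272) + 12/7317 = 200492*(-1/74272) + 12*(1/7317) = -50123/18568 + 4/2439 = -122175725/45287352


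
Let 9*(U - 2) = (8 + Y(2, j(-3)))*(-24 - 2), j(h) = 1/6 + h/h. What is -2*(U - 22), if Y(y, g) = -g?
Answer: 2146/27 ≈ 79.481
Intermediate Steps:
j(h) = 7/6 (j(h) = 1*(1/6) + 1 = 1/6 + 1 = 7/6)
U = -479/27 (U = 2 + ((8 - 1*7/6)*(-24 - 2))/9 = 2 + ((8 - 7/6)*(-26))/9 = 2 + ((41/6)*(-26))/9 = 2 + (1/9)*(-533/3) = 2 - 533/27 = -479/27 ≈ -17.741)
-2*(U - 22) = -2*(-479/27 - 22) = -2*(-1073/27) = 2146/27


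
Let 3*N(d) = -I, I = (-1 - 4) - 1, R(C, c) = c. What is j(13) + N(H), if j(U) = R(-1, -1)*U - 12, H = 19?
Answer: -23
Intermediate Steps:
j(U) = -12 - U (j(U) = -U - 12 = -12 - U)
I = -6 (I = -5 - 1 = -6)
N(d) = 2 (N(d) = (-1*(-6))/3 = (⅓)*6 = 2)
j(13) + N(H) = (-12 - 1*13) + 2 = (-12 - 13) + 2 = -25 + 2 = -23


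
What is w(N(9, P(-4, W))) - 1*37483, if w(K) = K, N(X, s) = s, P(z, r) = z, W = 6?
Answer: -37487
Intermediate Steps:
w(N(9, P(-4, W))) - 1*37483 = -4 - 1*37483 = -4 - 37483 = -37487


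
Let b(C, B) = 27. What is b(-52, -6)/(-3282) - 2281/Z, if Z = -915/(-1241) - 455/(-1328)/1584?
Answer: -6514315617997863/2106294320090 ≈ -3092.8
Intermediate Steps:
Z = 1925314735/2610508032 (Z = -915*(-1/1241) - 455*(-1/1328)*(1/1584) = 915/1241 + (455/1328)*(1/1584) = 915/1241 + 455/2103552 = 1925314735/2610508032 ≈ 0.73752)
b(-52, -6)/(-3282) - 2281/Z = 27/(-3282) - 2281/1925314735/2610508032 = 27*(-1/3282) - 2281*2610508032/1925314735 = -9/1094 - 5954568820992/1925314735 = -6514315617997863/2106294320090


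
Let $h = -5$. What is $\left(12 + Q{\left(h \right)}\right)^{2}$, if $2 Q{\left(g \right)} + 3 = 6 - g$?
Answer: $256$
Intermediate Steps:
$Q{\left(g \right)} = \frac{3}{2} - \frac{g}{2}$ ($Q{\left(g \right)} = - \frac{3}{2} + \frac{6 - g}{2} = - \frac{3}{2} - \left(-3 + \frac{g}{2}\right) = \frac{3}{2} - \frac{g}{2}$)
$\left(12 + Q{\left(h \right)}\right)^{2} = \left(12 + \left(\frac{3}{2} - - \frac{5}{2}\right)\right)^{2} = \left(12 + \left(\frac{3}{2} + \frac{5}{2}\right)\right)^{2} = \left(12 + 4\right)^{2} = 16^{2} = 256$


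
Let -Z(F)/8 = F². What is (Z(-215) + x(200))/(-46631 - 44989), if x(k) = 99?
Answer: 369701/91620 ≈ 4.0352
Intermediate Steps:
Z(F) = -8*F²
(Z(-215) + x(200))/(-46631 - 44989) = (-8*(-215)² + 99)/(-46631 - 44989) = (-8*46225 + 99)/(-91620) = (-369800 + 99)*(-1/91620) = -369701*(-1/91620) = 369701/91620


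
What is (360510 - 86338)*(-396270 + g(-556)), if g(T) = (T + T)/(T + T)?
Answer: -108645864268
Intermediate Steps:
g(T) = 1 (g(T) = (2*T)/((2*T)) = (2*T)*(1/(2*T)) = 1)
(360510 - 86338)*(-396270 + g(-556)) = (360510 - 86338)*(-396270 + 1) = 274172*(-396269) = -108645864268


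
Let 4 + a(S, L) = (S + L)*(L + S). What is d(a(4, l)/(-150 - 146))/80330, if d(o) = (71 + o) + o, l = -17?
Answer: 10343/11888840 ≈ 0.00086998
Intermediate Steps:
a(S, L) = -4 + (L + S)**2 (a(S, L) = -4 + (S + L)*(L + S) = -4 + (L + S)*(L + S) = -4 + (L + S)**2)
d(o) = 71 + 2*o
d(a(4, l)/(-150 - 146))/80330 = (71 + 2*((-4 + (-17 + 4)**2)/(-150 - 146)))/80330 = (71 + 2*((-4 + (-13)**2)/(-296)))*(1/80330) = (71 + 2*((-4 + 169)*(-1/296)))*(1/80330) = (71 + 2*(165*(-1/296)))*(1/80330) = (71 + 2*(-165/296))*(1/80330) = (71 - 165/148)*(1/80330) = (10343/148)*(1/80330) = 10343/11888840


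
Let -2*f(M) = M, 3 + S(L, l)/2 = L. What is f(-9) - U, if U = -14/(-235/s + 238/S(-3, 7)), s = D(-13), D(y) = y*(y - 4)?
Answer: 212253/55418 ≈ 3.8300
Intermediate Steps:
S(L, l) = -6 + 2*L
D(y) = y*(-4 + y)
f(M) = -M/2
s = 221 (s = -13*(-4 - 13) = -13*(-17) = 221)
U = 18564/27709 (U = -14/(-235/221 + 238/(-6 + 2*(-3))) = -14/(-235*1/221 + 238/(-6 - 6)) = -14/(-235/221 + 238/(-12)) = -14/(-235/221 + 238*(-1/12)) = -14/(-235/221 - 119/6) = -14/(-27709/1326) = -14*(-1326/27709) = 18564/27709 ≈ 0.66996)
f(-9) - U = -½*(-9) - 1*18564/27709 = 9/2 - 18564/27709 = 212253/55418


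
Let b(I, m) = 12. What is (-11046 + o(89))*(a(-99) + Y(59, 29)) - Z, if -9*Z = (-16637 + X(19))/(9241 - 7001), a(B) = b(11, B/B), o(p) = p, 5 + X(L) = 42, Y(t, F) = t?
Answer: -392085703/504 ≈ -7.7795e+5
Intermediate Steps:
X(L) = 37 (X(L) = -5 + 42 = 37)
a(B) = 12
Z = 415/504 (Z = -(-16637 + 37)/(9*(9241 - 7001)) = -(-16600)/(9*2240) = -⅑*(-415/56) = 415/504 ≈ 0.82341)
(-11046 + o(89))*(a(-99) + Y(59, 29)) - Z = (-11046 + 89)*(12 + 59) - 1*415/504 = -10957*71 - 415/504 = -777947 - 415/504 = -392085703/504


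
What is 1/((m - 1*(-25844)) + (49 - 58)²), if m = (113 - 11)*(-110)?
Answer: 1/14705 ≈ 6.8004e-5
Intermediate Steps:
m = -11220 (m = 102*(-110) = -11220)
1/((m - 1*(-25844)) + (49 - 58)²) = 1/((-11220 - 1*(-25844)) + (49 - 58)²) = 1/((-11220 + 25844) + (-9)²) = 1/(14624 + 81) = 1/14705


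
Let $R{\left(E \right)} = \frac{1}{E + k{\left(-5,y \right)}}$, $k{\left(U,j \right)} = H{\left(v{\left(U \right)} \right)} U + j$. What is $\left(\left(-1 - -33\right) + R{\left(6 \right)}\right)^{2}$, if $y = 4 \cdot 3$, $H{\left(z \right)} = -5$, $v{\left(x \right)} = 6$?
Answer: $\frac{1896129}{1849} \approx 1025.5$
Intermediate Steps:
$y = 12$
$k{\left(U,j \right)} = j - 5 U$ ($k{\left(U,j \right)} = - 5 U + j = j - 5 U$)
$R{\left(E \right)} = \frac{1}{37 + E}$ ($R{\left(E \right)} = \frac{1}{E + \left(12 - -25\right)} = \frac{1}{E + \left(12 + 25\right)} = \frac{1}{E + 37} = \frac{1}{37 + E}$)
$\left(\left(-1 - -33\right) + R{\left(6 \right)}\right)^{2} = \left(\left(-1 - -33\right) + \frac{1}{37 + 6}\right)^{2} = \left(\left(-1 + 33\right) + \frac{1}{43}\right)^{2} = \left(32 + \frac{1}{43}\right)^{2} = \left(\frac{1377}{43}\right)^{2} = \frac{1896129}{1849}$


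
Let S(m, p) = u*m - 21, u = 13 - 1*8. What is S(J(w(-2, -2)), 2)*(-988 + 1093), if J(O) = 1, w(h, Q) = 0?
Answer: -1680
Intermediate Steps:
u = 5 (u = 13 - 8 = 5)
S(m, p) = -21 + 5*m (S(m, p) = 5*m - 21 = -21 + 5*m)
S(J(w(-2, -2)), 2)*(-988 + 1093) = (-21 + 5*1)*(-988 + 1093) = (-21 + 5)*105 = -16*105 = -1680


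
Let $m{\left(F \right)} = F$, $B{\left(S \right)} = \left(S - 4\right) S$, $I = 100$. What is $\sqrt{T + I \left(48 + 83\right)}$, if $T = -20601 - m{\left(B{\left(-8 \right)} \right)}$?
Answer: $i \sqrt{7597} \approx 87.161 i$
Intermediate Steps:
$B{\left(S \right)} = S \left(-4 + S\right)$ ($B{\left(S \right)} = \left(-4 + S\right) S = S \left(-4 + S\right)$)
$T = -20697$ ($T = -20601 - - 8 \left(-4 - 8\right) = -20601 - \left(-8\right) \left(-12\right) = -20601 - 96 = -20697$)
$\sqrt{T + I \left(48 + 83\right)} = \sqrt{-20697 + 100 \left(48 + 83\right)} = \sqrt{-20697 + 100 \cdot 131} = \sqrt{-20697 + 13100} = \sqrt{-7597} = i \sqrt{7597}$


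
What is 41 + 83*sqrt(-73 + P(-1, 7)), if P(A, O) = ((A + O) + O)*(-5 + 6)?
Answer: 41 + 166*I*sqrt(15) ≈ 41.0 + 642.92*I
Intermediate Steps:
P(A, O) = A + 2*O (P(A, O) = (A + 2*O)*1 = A + 2*O)
41 + 83*sqrt(-73 + P(-1, 7)) = 41 + 83*sqrt(-73 + (-1 + 2*7)) = 41 + 83*sqrt(-73 + (-1 + 14)) = 41 + 83*sqrt(-73 + 13) = 41 + 83*sqrt(-60) = 41 + 83*(2*I*sqrt(15)) = 41 + 166*I*sqrt(15)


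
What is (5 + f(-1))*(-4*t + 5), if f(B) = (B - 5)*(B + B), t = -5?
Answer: 425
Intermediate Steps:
f(B) = 2*B*(-5 + B) (f(B) = (-5 + B)*(2*B) = 2*B*(-5 + B))
(5 + f(-1))*(-4*t + 5) = (5 + 2*(-1)*(-5 - 1))*(-4*(-5) + 5) = (5 + 2*(-1)*(-6))*(20 + 5) = (5 + 12)*25 = 17*25 = 425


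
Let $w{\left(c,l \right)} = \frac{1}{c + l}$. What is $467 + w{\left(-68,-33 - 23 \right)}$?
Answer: $\frac{57907}{124} \approx 466.99$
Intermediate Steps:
$467 + w{\left(-68,-33 - 23 \right)} = 467 + \frac{1}{-68 - 56} = 467 + \frac{1}{-124} = 467 - \frac{1}{124} = \frac{57907}{124}$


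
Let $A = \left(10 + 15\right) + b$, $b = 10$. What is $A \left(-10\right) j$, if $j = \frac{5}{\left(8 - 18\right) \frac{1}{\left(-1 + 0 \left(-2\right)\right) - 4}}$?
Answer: $-875$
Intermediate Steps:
$A = 35$ ($A = \left(10 + 15\right) + 10 = 25 + 10 = 35$)
$j = \frac{5}{2}$ ($j = \frac{5}{\left(-10\right) \frac{1}{\left(-1 + 0\right) - 4}} = \frac{5}{\left(-10\right) \frac{1}{-1 - 4}} = \frac{5}{\left(-10\right) \frac{1}{-5}} = \frac{5}{\left(-10\right) \left(- \frac{1}{5}\right)} = \frac{5}{2} \approx 2.5$)
$A \left(-10\right) j = 35 \left(-10\right) \frac{5}{2} = \left(-350\right) \frac{5}{2} = -875$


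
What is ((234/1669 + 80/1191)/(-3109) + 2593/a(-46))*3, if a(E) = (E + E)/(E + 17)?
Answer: 464717791368779/189520150604 ≈ 2452.1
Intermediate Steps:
a(E) = 2*E/(17 + E) (a(E) = (2*E)/(17 + E) = 2*E/(17 + E))
((234/1669 + 80/1191)/(-3109) + 2593/a(-46))*3 = ((234/1669 + 80/1191)/(-3109) + 2593/((2*(-46)/(17 - 46))))*3 = ((234*(1/1669) + 80*(1/1191))*(-1/3109) + 2593/((2*(-46)/(-29))))*3 = ((234/1669 + 80/1191)*(-1/3109) + 2593/((2*(-46)*(-1/29))))*3 = ((412214/1987779)*(-1/3109) + 2593/(92/29))*3 = (-412214/6180004911 + 2593*(29/92))*3 = (-412214/6180004911 + 75197/92)*3 = (464717791368779/568560451812)*3 = 464717791368779/189520150604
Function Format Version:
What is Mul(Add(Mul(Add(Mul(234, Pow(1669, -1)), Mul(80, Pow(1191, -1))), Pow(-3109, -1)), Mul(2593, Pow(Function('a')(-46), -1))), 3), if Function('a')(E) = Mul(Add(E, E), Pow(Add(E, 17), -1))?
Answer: Rational(464717791368779, 189520150604) ≈ 2452.1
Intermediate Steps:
Function('a')(E) = Mul(2, E, Pow(Add(17, E), -1)) (Function('a')(E) = Mul(Mul(2, E), Pow(Add(17, E), -1)) = Mul(2, E, Pow(Add(17, E), -1)))
Mul(Add(Mul(Add(Mul(234, Pow(1669, -1)), Mul(80, Pow(1191, -1))), Pow(-3109, -1)), Mul(2593, Pow(Function('a')(-46), -1))), 3) = Mul(Add(Mul(Add(Mul(234, Pow(1669, -1)), Mul(80, Pow(1191, -1))), Pow(-3109, -1)), Mul(2593, Pow(Mul(2, -46, Pow(Add(17, -46), -1)), -1))), 3) = Mul(Add(Mul(Add(Mul(234, Rational(1, 1669)), Mul(80, Rational(1, 1191))), Rational(-1, 3109)), Mul(2593, Pow(Mul(2, -46, Pow(-29, -1)), -1))), 3) = Mul(Add(Mul(Add(Rational(234, 1669), Rational(80, 1191)), Rational(-1, 3109)), Mul(2593, Pow(Mul(2, -46, Rational(-1, 29)), -1))), 3) = Mul(Add(Mul(Rational(412214, 1987779), Rational(-1, 3109)), Mul(2593, Pow(Rational(92, 29), -1))), 3) = Mul(Add(Rational(-412214, 6180004911), Mul(2593, Rational(29, 92))), 3) = Mul(Add(Rational(-412214, 6180004911), Rational(75197, 92)), 3) = Mul(Rational(464717791368779, 568560451812), 3) = Rational(464717791368779, 189520150604)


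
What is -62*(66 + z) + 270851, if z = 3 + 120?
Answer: 259133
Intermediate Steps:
z = 123
-62*(66 + z) + 270851 = -62*(66 + 123) + 270851 = -62*189 + 270851 = -11718 + 270851 = 259133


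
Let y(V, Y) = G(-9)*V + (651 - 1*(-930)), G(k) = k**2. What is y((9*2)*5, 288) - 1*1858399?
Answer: -1849528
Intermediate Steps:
y(V, Y) = 1581 + 81*V (y(V, Y) = (-9)**2*V + (651 - 1*(-930)) = 81*V + (651 + 930) = 81*V + 1581 = 1581 + 81*V)
y((9*2)*5, 288) - 1*1858399 = (1581 + 81*((9*2)*5)) - 1*1858399 = (1581 + 81*(18*5)) - 1858399 = (1581 + 81*90) - 1858399 = (1581 + 7290) - 1858399 = 8871 - 1858399 = -1849528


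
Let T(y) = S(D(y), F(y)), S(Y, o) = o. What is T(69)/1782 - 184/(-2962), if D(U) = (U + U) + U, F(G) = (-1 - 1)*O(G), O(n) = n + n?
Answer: -40802/439857 ≈ -0.092762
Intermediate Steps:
O(n) = 2*n
F(G) = -4*G (F(G) = (-1 - 1)*(2*G) = -4*G)
D(U) = 3*U (D(U) = 2*U + U = 3*U)
T(y) = -4*y
T(69)/1782 - 184/(-2962) = -4*69/1782 - 184/(-2962) = -276*1/1782 - 184*(-1/2962) = -46/297 + 92/1481 = -40802/439857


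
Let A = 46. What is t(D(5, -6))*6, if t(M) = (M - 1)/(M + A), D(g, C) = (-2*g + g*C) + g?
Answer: -216/11 ≈ -19.636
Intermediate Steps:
D(g, C) = -g + C*g (D(g, C) = (-2*g + C*g) + g = -g + C*g)
t(M) = (-1 + M)/(46 + M) (t(M) = (M - 1)/(M + 46) = (-1 + M)/(46 + M))
t(D(5, -6))*6 = ((-1 + 5*(-1 - 6))/(46 + 5*(-1 - 6)))*6 = ((-1 + 5*(-7))/(46 + 5*(-7)))*6 = ((-1 - 35)/(46 - 35))*6 = (-36/11)*6 = ((1/11)*(-36))*6 = -36/11*6 = -216/11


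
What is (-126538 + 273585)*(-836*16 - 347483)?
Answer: -53063233373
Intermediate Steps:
(-126538 + 273585)*(-836*16 - 347483) = 147047*(-13376 - 347483) = 147047*(-360859) = -53063233373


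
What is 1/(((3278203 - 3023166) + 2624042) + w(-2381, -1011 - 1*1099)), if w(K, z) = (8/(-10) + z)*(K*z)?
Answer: -1/10601590149 ≈ -9.4325e-11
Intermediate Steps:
w(K, z) = K*z*(-⅘ + z) (w(K, z) = (8*(-⅒) + z)*(K*z) = (-⅘ + z)*(K*z) = K*z*(-⅘ + z))
1/(((3278203 - 3023166) + 2624042) + w(-2381, -1011 - 1*1099)) = 1/(((3278203 - 3023166) + 2624042) + (⅕)*(-2381)*(-1011 - 1*1099)*(-4 + 5*(-1011 - 1*1099))) = 1/((255037 + 2624042) + (⅕)*(-2381)*(-1011 - 1099)*(-4 + 5*(-1011 - 1099))) = 1/(2879079 + (⅕)*(-2381)*(-2110)*(-4 + 5*(-2110))) = 1/(2879079 + (⅕)*(-2381)*(-2110)*(-4 - 10550)) = 1/(2879079 + (⅕)*(-2381)*(-2110)*(-10554)) = 1/(2879079 - 10604469228) = 1/(-10601590149) = -1/10601590149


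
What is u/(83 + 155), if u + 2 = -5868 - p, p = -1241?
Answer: -4629/238 ≈ -19.450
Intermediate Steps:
u = -4629 (u = -2 + (-5868 - 1*(-1241)) = -2 + (-5868 + 1241) = -2 - 4627 = -4629)
u/(83 + 155) = -4629/(83 + 155) = -4629/238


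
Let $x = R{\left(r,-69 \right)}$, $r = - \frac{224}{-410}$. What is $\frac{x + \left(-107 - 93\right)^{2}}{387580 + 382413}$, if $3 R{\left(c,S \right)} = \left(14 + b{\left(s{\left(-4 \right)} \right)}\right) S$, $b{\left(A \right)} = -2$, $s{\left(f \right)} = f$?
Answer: $\frac{39724}{769993} \approx 0.05159$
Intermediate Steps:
$r = \frac{112}{205}$ ($r = \left(-224\right) \left(- \frac{1}{410}\right) = \frac{112}{205} \approx 0.54634$)
$R{\left(c,S \right)} = 4 S$ ($R{\left(c,S \right)} = \frac{\left(14 - 2\right) S}{3} = \frac{12 S}{3} = 4 S$)
$x = -276$ ($x = 4 \left(-69\right) = -276$)
$\frac{x + \left(-107 - 93\right)^{2}}{387580 + 382413} = \frac{-276 + \left(-107 - 93\right)^{2}}{387580 + 382413} = \frac{-276 + \left(-200\right)^{2}}{769993} = \left(-276 + 40000\right) \frac{1}{769993} = 39724 \cdot \frac{1}{769993} = \frac{39724}{769993}$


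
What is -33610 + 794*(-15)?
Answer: -45520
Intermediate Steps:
-33610 + 794*(-15) = -33610 - 11910 = -45520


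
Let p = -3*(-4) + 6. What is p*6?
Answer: 108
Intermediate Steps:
p = 18 (p = 12 + 6 = 18)
p*6 = 18*6 = 108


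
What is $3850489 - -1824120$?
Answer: $5674609$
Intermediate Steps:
$3850489 - -1824120 = 3850489 + 1824120 = 5674609$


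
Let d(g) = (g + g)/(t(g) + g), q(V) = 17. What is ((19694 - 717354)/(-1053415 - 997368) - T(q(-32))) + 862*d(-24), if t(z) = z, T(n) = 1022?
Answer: -327427620/2050783 ≈ -159.66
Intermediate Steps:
d(g) = 1 (d(g) = (g + g)/(g + g) = (2*g)/((2*g)) = (2*g)*(1/(2*g)) = 1)
((19694 - 717354)/(-1053415 - 997368) - T(q(-32))) + 862*d(-24) = ((19694 - 717354)/(-1053415 - 997368) - 1*1022) + 862*1 = (-697660/(-2050783) - 1022) + 862 = (-697660*(-1/2050783) - 1022) + 862 = (697660/2050783 - 1022) + 862 = -2095202566/2050783 + 862 = -327427620/2050783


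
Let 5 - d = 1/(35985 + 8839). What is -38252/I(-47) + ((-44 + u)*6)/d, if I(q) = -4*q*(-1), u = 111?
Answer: 2990154653/10533593 ≈ 283.87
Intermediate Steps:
I(q) = 4*q
d = 224119/44824 (d = 5 - 1/(35985 + 8839) = 5 - 1/44824 = 224119/44824 ≈ 5.0000)
-38252/I(-47) + ((-44 + u)*6)/d = -38252/(4*(-47)) + ((-44 + 111)*6)/(224119/44824) = -38252/(-188) + (67*6)*(44824/224119) = -38252*(-1/188) + 402*(44824/224119) = 9563/47 + 18019248/224119 = 2990154653/10533593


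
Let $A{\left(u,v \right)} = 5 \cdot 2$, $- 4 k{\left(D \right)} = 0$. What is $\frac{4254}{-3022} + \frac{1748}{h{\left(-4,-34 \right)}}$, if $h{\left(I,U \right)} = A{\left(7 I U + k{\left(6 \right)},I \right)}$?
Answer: $\frac{1309979}{7555} \approx 173.39$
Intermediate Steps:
$k{\left(D \right)} = 0$ ($k{\left(D \right)} = \left(- \frac{1}{4}\right) 0 = 0$)
$A{\left(u,v \right)} = 10$
$h{\left(I,U \right)} = 10$
$\frac{4254}{-3022} + \frac{1748}{h{\left(-4,-34 \right)}} = \frac{4254}{-3022} + \frac{1748}{10} = 4254 \left(- \frac{1}{3022}\right) + 1748 \cdot \frac{1}{10} = - \frac{2127}{1511} + \frac{874}{5} = \frac{1309979}{7555}$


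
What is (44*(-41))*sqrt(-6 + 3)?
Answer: -1804*I*sqrt(3) ≈ -3124.6*I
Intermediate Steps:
(44*(-41))*sqrt(-6 + 3) = -1804*I*sqrt(3)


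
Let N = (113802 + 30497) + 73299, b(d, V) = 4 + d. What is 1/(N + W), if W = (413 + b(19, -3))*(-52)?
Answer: 1/194926 ≈ 5.1302e-6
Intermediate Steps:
N = 217598 (N = 144299 + 73299 = 217598)
W = -22672 (W = (413 + (4 + 19))*(-52) = (413 + 23)*(-52) = 436*(-52) = -22672)
1/(N + W) = 1/(217598 - 22672) = 1/194926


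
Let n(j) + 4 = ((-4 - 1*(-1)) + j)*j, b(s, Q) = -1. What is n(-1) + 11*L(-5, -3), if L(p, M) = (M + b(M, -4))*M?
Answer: 132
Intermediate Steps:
n(j) = -4 + j*(-3 + j) (n(j) = -4 + ((-4 - 1*(-1)) + j)*j = -4 + ((-4 + 1) + j)*j = -4 + (-3 + j)*j = -4 + j*(-3 + j))
L(p, M) = M*(-1 + M) (L(p, M) = (M - 1)*M = (-1 + M)*M = M*(-1 + M))
n(-1) + 11*L(-5, -3) = (-4 + (-1)**2 - 3*(-1)) + 11*(-3*(-1 - 3)) = (-4 + 1 + 3) + 11*(-3*(-4)) = 0 + 11*12 = 0 + 132 = 132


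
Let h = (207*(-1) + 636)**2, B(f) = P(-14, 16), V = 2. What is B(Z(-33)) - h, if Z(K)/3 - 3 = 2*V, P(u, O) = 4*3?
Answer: -184029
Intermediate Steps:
P(u, O) = 12
Z(K) = 21 (Z(K) = 9 + 3*(2*2) = 9 + 3*4 = 9 + 12 = 21)
B(f) = 12
h = 184041 (h = (-207 + 636)**2 = 429**2 = 184041)
B(Z(-33)) - h = 12 - 1*184041 = 12 - 184041 = -184029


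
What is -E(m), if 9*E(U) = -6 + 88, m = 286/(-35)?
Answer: -82/9 ≈ -9.1111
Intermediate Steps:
m = -286/35 (m = 286*(-1/35) = -286/35 ≈ -8.1714)
E(U) = 82/9 (E(U) = (-6 + 88)/9 = (1/9)*82 = 82/9)
-E(m) = -1*82/9 = -82/9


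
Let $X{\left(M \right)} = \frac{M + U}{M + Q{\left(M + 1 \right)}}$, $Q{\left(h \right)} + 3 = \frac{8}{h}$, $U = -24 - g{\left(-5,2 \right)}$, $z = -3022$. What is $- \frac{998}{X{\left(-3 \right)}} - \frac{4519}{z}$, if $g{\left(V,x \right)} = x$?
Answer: $- \frac{30028509}{87638} \approx -342.64$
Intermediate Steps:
$U = -26$ ($U = -24 - 2 = -26$)
$Q{\left(h \right)} = -3 + \frac{8}{h}$
$X{\left(M \right)} = \frac{-26 + M}{-3 + M + \frac{8}{1 + M}}$ ($X{\left(M \right)} = \frac{M - 26}{M - \left(3 - \frac{8}{M + 1}\right)} = \frac{-26 + M}{M - \left(3 - \frac{8}{1 + M}\right)} = \frac{-26 + M}{-3 + M + \frac{8}{1 + M}}$)
$- \frac{998}{X{\left(-3 \right)}} - \frac{4519}{z} = - \frac{998}{\frac{1}{8 + \left(1 - 3\right) \left(-3 - 3\right)} \left(1 - 3\right) \left(-26 - 3\right)} - \frac{4519}{-3022} = - \frac{998}{\frac{1}{8 - -12} \left(-2\right) \left(-29\right)} - - \frac{4519}{3022} = - \frac{998}{\frac{1}{8 + 12} \left(-2\right) \left(-29\right)} + \frac{4519}{3022} = - \frac{998}{\frac{1}{20} \left(-2\right) \left(-29\right)} + \frac{4519}{3022} = - \frac{998}{\frac{29}{10}} + \frac{4519}{3022} = \left(-998\right) \frac{10}{29} + \frac{4519}{3022} = - \frac{9980}{29} + \frac{4519}{3022} = - \frac{30028509}{87638}$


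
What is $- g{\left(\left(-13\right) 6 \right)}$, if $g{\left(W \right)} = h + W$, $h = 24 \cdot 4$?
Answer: $-18$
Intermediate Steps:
$h = 96$
$g{\left(W \right)} = 96 + W$
$- g{\left(\left(-13\right) 6 \right)} = - (96 - 78) = \left(-1\right) 18 = -18$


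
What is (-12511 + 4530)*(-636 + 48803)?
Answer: -384420827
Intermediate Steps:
(-12511 + 4530)*(-636 + 48803) = -7981*48167 = -384420827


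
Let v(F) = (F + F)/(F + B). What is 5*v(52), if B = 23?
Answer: 104/15 ≈ 6.9333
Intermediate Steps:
v(F) = 2*F/(23 + F) (v(F) = (F + F)/(F + 23) = (2*F)/(23 + F) = 2*F/(23 + F))
5*v(52) = 5*(2*52/(23 + 52)) = 5*(2*52/75) = 5*(2*52*(1/75)) = 5*(104/75) = 104/15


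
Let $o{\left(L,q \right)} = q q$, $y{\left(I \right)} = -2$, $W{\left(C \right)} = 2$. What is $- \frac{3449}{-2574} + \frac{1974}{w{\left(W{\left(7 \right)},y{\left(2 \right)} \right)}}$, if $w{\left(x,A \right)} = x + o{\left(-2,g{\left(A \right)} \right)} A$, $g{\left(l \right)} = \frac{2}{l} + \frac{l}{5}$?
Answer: $- \frac{10571779}{10296} \approx -1026.8$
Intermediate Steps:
$g{\left(l \right)} = \frac{2}{l} + \frac{l}{5}$ ($g{\left(l \right)} = \frac{2}{l} + l \frac{1}{5} = \frac{2}{l} + \frac{l}{5}$)
$o{\left(L,q \right)} = q^{2}$
$w{\left(x,A \right)} = x + A \left(\frac{2}{A} + \frac{A}{5}\right)^{2}$ ($w{\left(x,A \right)} = x + \left(\frac{2}{A} + \frac{A}{5}\right)^{2} A = x + A \left(\frac{2}{A} + \frac{A}{5}\right)^{2}$)
$- \frac{3449}{-2574} + \frac{1974}{w{\left(W{\left(7 \right)},y{\left(2 \right)} \right)}} = - \frac{3449}{-2574} + \frac{1974}{2 + \frac{\left(10 + \left(-2\right)^{2}\right)^{2}}{25 \left(-2\right)}} = \left(-3449\right) \left(- \frac{1}{2574}\right) + \frac{1974}{2 + \frac{1}{25} \left(- \frac{1}{2}\right) \left(10 + 4\right)^{2}} = \frac{3449}{2574} + \frac{1974}{2 + \frac{1}{25} \left(- \frac{1}{2}\right) 14^{2}} = \frac{3449}{2574} + \frac{1974}{2 + \frac{1}{25} \left(- \frac{1}{2}\right) 196} = \frac{3449}{2574} + \frac{1974}{2 - \frac{98}{25}} = \frac{3449}{2574} + \frac{1974}{- \frac{48}{25}} = \frac{3449}{2574} + 1974 \left(- \frac{25}{48}\right) = \frac{3449}{2574} - \frac{8225}{8} = - \frac{10571779}{10296}$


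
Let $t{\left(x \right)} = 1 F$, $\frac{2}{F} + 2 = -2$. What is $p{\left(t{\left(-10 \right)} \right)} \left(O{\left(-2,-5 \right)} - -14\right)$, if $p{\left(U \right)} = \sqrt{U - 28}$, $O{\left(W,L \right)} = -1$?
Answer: $\frac{13 i \sqrt{114}}{2} \approx 69.401 i$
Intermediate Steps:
$F = - \frac{1}{2}$ ($F = \frac{2}{-2 - 2} = \frac{2}{-4} = 2 \left(- \frac{1}{4}\right) = - \frac{1}{2} \approx -0.5$)
$t{\left(x \right)} = - \frac{1}{2}$ ($t{\left(x \right)} = 1 \left(- \frac{1}{2}\right) = - \frac{1}{2}$)
$p{\left(U \right)} = \sqrt{-28 + U}$
$p{\left(t{\left(-10 \right)} \right)} \left(O{\left(-2,-5 \right)} - -14\right) = \sqrt{-28 - \frac{1}{2}} \left(-1 - -14\right) = \sqrt{- \frac{57}{2}} \left(-1 + 14\right) = \frac{i \sqrt{114}}{2} \cdot 13 = \frac{13 i \sqrt{114}}{2}$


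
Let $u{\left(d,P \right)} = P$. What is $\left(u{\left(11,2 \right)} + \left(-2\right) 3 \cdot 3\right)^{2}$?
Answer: $256$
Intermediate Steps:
$\left(u{\left(11,2 \right)} + \left(-2\right) 3 \cdot 3\right)^{2} = \left(2 + \left(-2\right) 3 \cdot 3\right)^{2} = \left(2 - 18\right)^{2} = \left(-16\right)^{2} = 256$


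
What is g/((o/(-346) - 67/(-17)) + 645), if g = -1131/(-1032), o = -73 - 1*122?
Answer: 1108757/657106564 ≈ 0.0016873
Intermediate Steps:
o = -195 (o = -73 - 122 = -195)
g = 377/344 (g = -1131*(-1/1032) = 377/344 ≈ 1.0959)
g/((o/(-346) - 67/(-17)) + 645) = 377/(344*((-195/(-346) - 67/(-17)) + 645)) = 377/(344*((-195*(-1/346) - 67*(-1/17)) + 645)) = 377/(344*((195/346 + 67/17) + 645)) = 377/(344*(26497/5882 + 645)) = 377/(344*(3820387/5882)) = (377/344)*(5882/3820387) = 1108757/657106564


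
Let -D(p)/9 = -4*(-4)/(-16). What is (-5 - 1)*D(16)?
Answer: -54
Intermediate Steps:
D(p) = 9 (D(p) = -9*(-4*(-4))/(-16) = -144*(-1)/16 = -9*(-1) = 9)
(-5 - 1)*D(16) = (-5 - 1)*9 = -6*9 = -54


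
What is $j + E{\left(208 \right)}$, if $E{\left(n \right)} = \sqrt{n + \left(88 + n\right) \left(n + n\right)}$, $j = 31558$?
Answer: $31558 + 4 \sqrt{7709} \approx 31909.0$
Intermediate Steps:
$E{\left(n \right)} = \sqrt{n + 2 n \left(88 + n\right)}$ ($E{\left(n \right)} = \sqrt{n + \left(88 + n\right) 2 n} = \sqrt{n + 2 n \left(88 + n\right)}$)
$j + E{\left(208 \right)} = 31558 + \sqrt{208 \left(177 + 2 \cdot 208\right)} = 31558 + \sqrt{208 \left(177 + 416\right)} = 31558 + \sqrt{208 \cdot 593} = 31558 + \sqrt{123344} = 31558 + 4 \sqrt{7709}$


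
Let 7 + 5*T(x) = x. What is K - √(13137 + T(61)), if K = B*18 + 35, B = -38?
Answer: -649 - √328695/5 ≈ -763.66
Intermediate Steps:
T(x) = -7/5 + x/5
K = -649 (K = -38*18 + 35 = -684 + 35 = -649)
K - √(13137 + T(61)) = -649 - √(13137 + (-7/5 + (⅕)*61)) = -649 - √(13137 + (-7/5 + 61/5)) = -649 - √(13137 + 54/5) = -649 - √(65739/5) = -649 - √328695/5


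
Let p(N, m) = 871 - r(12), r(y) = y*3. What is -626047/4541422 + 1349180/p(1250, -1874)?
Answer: 1225334596943/758417474 ≈ 1615.6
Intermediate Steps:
r(y) = 3*y
p(N, m) = 835 (p(N, m) = 871 - 3*12 = 871 - 1*36 = 871 - 36 = 835)
-626047/4541422 + 1349180/p(1250, -1874) = -626047/4541422 + 1349180/835 = -626047*1/4541422 + 1349180*(1/835) = -626047/4541422 + 269836/167 = 1225334596943/758417474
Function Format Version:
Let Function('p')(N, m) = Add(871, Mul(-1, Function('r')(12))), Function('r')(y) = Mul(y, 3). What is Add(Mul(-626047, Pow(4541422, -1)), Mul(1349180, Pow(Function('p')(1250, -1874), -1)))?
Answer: Rational(1225334596943, 758417474) ≈ 1615.6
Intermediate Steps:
Function('r')(y) = Mul(3, y)
Function('p')(N, m) = 835 (Function('p')(N, m) = Add(871, Mul(-1, Mul(3, 12))) = Add(871, Mul(-1, 36)) = Add(871, -36) = 835)
Add(Mul(-626047, Pow(4541422, -1)), Mul(1349180, Pow(Function('p')(1250, -1874), -1))) = Add(Mul(-626047, Pow(4541422, -1)), Mul(1349180, Pow(835, -1))) = Add(Mul(-626047, Rational(1, 4541422)), Mul(1349180, Rational(1, 835))) = Add(Rational(-626047, 4541422), Rational(269836, 167)) = Rational(1225334596943, 758417474)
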